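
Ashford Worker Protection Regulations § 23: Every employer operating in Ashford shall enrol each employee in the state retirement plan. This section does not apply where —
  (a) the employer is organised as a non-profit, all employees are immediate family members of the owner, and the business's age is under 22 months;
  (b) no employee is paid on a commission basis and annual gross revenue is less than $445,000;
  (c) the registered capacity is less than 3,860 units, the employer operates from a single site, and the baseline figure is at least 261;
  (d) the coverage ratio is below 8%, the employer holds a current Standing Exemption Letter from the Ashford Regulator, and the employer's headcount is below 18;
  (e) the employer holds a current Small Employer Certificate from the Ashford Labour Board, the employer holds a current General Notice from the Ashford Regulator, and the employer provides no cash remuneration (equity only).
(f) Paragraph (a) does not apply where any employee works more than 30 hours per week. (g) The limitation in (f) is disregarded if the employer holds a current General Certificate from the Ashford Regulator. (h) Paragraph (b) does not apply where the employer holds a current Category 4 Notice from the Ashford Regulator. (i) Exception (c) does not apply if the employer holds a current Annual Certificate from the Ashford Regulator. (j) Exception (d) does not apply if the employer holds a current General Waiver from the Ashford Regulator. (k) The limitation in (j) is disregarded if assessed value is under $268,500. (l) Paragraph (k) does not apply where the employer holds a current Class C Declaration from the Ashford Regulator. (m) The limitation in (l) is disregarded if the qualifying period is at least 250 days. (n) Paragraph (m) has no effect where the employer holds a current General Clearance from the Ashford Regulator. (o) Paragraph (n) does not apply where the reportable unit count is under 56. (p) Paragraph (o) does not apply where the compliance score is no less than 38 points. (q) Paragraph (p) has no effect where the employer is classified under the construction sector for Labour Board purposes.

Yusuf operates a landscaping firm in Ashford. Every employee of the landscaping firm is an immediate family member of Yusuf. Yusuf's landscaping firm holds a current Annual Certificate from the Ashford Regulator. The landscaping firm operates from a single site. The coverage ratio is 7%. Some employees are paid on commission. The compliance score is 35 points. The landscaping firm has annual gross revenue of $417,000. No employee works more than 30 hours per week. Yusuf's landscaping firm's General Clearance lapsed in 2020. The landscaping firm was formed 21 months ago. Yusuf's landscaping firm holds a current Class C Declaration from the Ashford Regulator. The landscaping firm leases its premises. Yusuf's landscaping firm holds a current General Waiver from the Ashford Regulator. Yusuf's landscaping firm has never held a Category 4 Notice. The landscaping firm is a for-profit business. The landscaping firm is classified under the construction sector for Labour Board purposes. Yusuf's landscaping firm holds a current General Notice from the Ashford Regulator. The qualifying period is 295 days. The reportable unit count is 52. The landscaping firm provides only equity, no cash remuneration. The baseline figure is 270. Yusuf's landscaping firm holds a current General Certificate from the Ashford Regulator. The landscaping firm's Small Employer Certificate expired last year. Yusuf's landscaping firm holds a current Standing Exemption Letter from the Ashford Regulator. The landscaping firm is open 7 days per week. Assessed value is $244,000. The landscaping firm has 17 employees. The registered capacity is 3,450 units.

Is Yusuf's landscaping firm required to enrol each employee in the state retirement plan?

No — exception (d) applies; Yusuf's landscaping firm is not required to enrol each employee in the state retirement plan.

Exception (a) does not apply: the employer is for-profit.
Exception (b) fails — some employees are paid on commission.
Exception (c) is satisfied on its face — the registered capacity is 3,450 units, less than the 3,860 units limit; the employer operates from a single site; the baseline figure is 270, meeting the 261 threshold. But applying paragraph (i): (i) operates — a current Annual Certificate is held. Exception (c) does not apply.
Exception (d) is satisfied on its face — the coverage ratio is 7%, below the 8% limit; a current Standing Exemption Letter is held; the employer's headcount is 17, below the 18 limit. Considering the limiting provisions: (j) is triggered (a current General Waiver is held), but yields to (k): (k) operates against (j): assessed value is $244,000, under the $268,500 limit. (l) would limit (k) — a current Class C Declaration is held — but (m) sets (l) aside: (m) is triggered — the qualifying period is 295 days, meeting the 250 days threshold. (n), which would lift (m), is not engaged — no current General Clearance is held. So (d) applies.
Exception (e) requires that the employer holds a current Small Employer Certificate from the Ashford Labour Board; but the Small Employer Certificate has expired, so (e) is unavailable.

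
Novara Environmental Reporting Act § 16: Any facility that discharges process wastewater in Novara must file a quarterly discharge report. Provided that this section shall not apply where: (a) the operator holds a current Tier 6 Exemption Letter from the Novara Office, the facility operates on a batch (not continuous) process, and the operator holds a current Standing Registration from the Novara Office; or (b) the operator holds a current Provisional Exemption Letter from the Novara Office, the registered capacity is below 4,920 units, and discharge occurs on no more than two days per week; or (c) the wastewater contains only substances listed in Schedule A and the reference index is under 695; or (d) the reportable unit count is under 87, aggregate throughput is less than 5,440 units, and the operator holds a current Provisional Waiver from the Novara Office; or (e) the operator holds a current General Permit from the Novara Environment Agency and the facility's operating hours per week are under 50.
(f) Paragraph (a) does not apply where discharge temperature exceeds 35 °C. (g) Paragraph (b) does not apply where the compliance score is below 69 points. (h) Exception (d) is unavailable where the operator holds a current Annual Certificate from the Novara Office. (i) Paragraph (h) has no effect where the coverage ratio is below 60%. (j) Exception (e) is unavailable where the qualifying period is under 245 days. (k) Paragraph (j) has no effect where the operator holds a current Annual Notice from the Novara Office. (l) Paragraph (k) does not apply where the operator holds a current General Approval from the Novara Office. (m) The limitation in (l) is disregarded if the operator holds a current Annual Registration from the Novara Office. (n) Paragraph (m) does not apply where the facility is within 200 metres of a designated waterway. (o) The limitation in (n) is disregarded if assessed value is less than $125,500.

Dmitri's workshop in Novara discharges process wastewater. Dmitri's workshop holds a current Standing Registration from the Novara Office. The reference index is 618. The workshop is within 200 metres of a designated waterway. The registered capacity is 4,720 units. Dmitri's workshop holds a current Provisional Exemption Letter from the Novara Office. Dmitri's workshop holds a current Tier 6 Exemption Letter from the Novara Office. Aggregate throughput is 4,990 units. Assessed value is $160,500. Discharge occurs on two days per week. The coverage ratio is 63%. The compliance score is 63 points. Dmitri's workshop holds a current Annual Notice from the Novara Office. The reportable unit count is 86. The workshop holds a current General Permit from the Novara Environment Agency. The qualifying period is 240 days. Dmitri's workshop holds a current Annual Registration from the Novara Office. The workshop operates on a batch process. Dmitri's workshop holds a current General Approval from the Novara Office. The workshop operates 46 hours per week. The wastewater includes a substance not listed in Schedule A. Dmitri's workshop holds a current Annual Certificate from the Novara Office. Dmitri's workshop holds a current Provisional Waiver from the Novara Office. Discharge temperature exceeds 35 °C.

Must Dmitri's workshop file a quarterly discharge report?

Exception (a)'s conditions are all satisfied: a current Tier 6 Exemption Letter is held; the facility operates on a batch process; a current Standing Registration is held. However, paragraph (f) must be considered: (f) is triggered — discharge temperature exceeds 35 °C. Exception (a) does not apply.
All of (b)'s requirements are met (a current Provisional Exemption Letter is held; the registered capacity is 4,720 units, below the 4,920 units limit; discharge occurs on no more than two days per week). However, paragraph (g) must be considered: (g) operates against (b): the compliance score is 63 points, below the 69 points limit. So (b) is unavailable.
Exception (c) requires that the wastewater contains only substances listed in Schedule A; but the wastewater includes a non-Schedule-A substance, so (c) is unavailable.
Exception (d)'s conditions are all satisfied: the reportable unit count is 86, under the 87 limit; aggregate throughput is 4,990 units, less than the 5,440 units limit; a current Provisional Waiver is held. But applying paragraphs (h)–(i): (h) operates against (d): a current Annual Certificate is held. (i) is not engaged (the coverage ratio is 63%, not below 60%), so (h) stands. Exception (d) does not apply.
All of (e)'s requirements are met (a current General Permit is held; the facility's operating hours per week are 46, under the 50 limit). However, paragraphs (j)–(o) must be considered: (j) operates — the qualifying period is 240 days, under the 245 days limit. (k) applies (a current Annual Notice is held), but is itself disapplied by (l): (l) applies — a current General Approval is held. (m) would limit (l) — a current Annual Registration is held — but (n) sets (m) aside: (n) operates against (m): the workshop is within 200 m of a designated waterway. (o) is not engaged (assessed value is $160,500, not less than $125,500), so (n) stands. So (e) is unavailable.
None of the exceptions is available; § 16 applies in full.

Yes — Dmitri's workshop must file a quarterly discharge report.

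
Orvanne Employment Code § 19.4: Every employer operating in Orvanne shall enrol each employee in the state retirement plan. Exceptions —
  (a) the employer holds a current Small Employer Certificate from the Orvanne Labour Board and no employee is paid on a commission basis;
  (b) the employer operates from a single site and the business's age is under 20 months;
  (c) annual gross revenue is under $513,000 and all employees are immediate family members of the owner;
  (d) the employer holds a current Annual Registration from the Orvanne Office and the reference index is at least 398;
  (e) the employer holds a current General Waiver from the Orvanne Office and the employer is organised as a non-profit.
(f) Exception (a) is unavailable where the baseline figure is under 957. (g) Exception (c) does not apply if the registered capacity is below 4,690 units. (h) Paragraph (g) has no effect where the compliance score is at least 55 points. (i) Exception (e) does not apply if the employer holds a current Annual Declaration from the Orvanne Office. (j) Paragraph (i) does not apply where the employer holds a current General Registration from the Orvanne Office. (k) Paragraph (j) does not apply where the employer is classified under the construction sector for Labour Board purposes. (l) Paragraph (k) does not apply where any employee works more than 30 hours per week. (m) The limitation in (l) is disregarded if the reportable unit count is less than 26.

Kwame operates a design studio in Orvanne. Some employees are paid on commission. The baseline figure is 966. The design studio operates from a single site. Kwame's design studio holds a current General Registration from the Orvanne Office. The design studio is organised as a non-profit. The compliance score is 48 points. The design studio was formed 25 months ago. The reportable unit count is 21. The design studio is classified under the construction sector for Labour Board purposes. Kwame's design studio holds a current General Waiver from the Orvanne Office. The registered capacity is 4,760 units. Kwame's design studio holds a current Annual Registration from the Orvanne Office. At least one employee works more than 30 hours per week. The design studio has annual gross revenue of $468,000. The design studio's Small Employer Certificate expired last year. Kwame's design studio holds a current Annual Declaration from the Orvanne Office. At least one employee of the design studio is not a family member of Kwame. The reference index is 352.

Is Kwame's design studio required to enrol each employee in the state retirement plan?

Exception (a) fails — the Small Employer Certificate has expired.
Exception (b) does not apply: the business's age is 25 months, not under 20 months.
Exception (c) does not apply: at least one employee is not a family member.
Exception (d) requires that the reference index is at least 398; but the reference index is 352, short of 398, so (d) is unavailable.
Exception (e) is satisfied on its face — a current General Waiver is held; the employer is a non-profit. However, paragraphs (i)–(m) must be considered: (i) operates — a current Annual Declaration is held. (j) applies (a current General Registration is held), but is itself disapplied by (k): (k) applies — the design studio is classified under the construction sector. (l) would limit (k) — at least one employee exceeds 30 hours/week — but (m) sets (l) aside: (m) applies — the reportable unit count is 21, less than the 26 limit. So (e) is unavailable.
No exception applies. The general rule governs.

Yes — Kwame's design studio must enrol each employee in the state retirement plan.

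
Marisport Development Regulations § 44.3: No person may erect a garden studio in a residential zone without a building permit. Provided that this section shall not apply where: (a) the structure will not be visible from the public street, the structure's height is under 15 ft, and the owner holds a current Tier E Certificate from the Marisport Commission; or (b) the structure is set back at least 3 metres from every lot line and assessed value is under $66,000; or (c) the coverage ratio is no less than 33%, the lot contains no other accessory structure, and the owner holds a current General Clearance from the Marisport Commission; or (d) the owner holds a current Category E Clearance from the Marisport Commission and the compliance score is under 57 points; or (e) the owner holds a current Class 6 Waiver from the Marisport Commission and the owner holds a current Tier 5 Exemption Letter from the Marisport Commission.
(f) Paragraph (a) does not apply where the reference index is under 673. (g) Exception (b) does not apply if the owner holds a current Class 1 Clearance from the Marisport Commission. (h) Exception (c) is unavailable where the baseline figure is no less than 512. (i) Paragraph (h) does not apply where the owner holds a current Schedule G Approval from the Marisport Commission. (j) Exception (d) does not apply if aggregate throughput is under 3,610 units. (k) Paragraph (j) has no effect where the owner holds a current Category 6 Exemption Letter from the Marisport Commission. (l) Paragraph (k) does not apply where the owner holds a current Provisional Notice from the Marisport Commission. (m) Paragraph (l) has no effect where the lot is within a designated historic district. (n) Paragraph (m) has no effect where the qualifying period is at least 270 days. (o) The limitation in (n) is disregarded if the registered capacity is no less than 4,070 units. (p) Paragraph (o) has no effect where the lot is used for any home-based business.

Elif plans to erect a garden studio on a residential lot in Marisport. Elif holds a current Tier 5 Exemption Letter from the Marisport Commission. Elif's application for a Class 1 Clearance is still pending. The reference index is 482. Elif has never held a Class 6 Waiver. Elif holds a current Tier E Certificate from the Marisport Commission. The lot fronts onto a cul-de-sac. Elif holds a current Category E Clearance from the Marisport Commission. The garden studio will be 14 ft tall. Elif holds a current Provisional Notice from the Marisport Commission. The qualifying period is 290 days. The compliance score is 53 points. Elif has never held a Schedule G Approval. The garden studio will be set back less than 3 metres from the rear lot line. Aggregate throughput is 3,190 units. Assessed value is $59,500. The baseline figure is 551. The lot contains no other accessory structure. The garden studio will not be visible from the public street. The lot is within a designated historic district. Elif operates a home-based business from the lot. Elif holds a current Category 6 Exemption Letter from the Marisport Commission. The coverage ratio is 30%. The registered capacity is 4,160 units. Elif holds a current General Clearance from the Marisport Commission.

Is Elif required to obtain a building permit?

Yes — Elif must obtain a building permit.

Exception (a)'s conditions are all satisfied: the structure will not be visible from the street; the structure's height is 14 ft, under the 15 ft limit; a current Tier E Certificate is held. But applying paragraph (f): (f) operates — the reference index is 482, under the 673 limit. (a) is therefore removed.
Exception (b) requires that the structure is set back at least 3 metres from every lot line; but the rear setback is under 3 m, so (b) is unavailable.
Exception (c) fails — the coverage ratio is 30%, short of 33%.
Exception (d): a current Category E Clearance is held; the compliance score is 53 points, under the 57 points limit — every condition holds. Turning to paragraphs (j)–(p): (j) is triggered — aggregate throughput is 3,190 units, under the 3,610 units limit. (k) would limit (j) — a current Category 6 Exemption Letter is held — but (l) sets (k) aside: (l) operates against (k): a current Provisional Notice is held. (m) operates (the lot is in a historic district), but yields to (n): (n) operates against (m): the qualifying period is 290 days, meeting the 270 days threshold. (o) applies (the registered capacity is 4,160 units, meeting the 4,070 units threshold), but is displaced by (p): (p) is triggered — a home-based business operates on the lot. So (d) is unavailable.
Exception (e) requires that the owner holds a current Class 6 Waiver from the Marisport Commission; but the Class 6 Waiver is not current, so (e) is unavailable.
No exception displaces § 44.3.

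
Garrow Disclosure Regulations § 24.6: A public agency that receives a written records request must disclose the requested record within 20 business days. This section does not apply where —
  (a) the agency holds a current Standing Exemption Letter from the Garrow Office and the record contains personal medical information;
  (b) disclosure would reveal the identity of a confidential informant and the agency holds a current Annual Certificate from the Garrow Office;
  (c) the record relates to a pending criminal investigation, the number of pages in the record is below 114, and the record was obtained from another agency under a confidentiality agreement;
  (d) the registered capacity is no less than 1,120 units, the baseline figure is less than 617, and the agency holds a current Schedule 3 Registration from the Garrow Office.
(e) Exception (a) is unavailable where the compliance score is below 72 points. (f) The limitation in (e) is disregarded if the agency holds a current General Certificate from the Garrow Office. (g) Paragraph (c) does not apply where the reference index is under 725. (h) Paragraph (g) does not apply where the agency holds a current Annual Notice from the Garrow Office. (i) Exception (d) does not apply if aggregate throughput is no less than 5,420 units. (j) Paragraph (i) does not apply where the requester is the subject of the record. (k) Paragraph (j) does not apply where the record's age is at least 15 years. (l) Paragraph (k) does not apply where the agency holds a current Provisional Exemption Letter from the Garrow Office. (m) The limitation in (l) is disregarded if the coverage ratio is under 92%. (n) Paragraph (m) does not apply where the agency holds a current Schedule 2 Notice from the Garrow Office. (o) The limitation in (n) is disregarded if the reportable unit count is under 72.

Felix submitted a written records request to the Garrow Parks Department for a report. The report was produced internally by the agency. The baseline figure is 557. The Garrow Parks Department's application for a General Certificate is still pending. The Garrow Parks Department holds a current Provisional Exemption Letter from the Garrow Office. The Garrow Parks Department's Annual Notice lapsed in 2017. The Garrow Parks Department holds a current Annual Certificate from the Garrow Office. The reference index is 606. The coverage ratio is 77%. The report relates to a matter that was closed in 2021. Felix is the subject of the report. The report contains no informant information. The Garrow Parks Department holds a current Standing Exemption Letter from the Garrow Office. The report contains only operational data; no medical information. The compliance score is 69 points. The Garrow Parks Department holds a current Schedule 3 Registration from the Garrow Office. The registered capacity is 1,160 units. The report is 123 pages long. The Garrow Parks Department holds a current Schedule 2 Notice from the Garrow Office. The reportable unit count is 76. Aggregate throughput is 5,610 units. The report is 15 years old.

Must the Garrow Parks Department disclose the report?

Exception (a) fails — the report contains only operational data.
Exception (b) requires that disclosure would reveal the identity of a confidential informant; but the report contains no informant information, so (b) is unavailable.
Exception (c) fails — the report relates to a closed matter.
All of (d)'s requirements are met (the registered capacity is 1,160 units, meeting the 1,120 units threshold; the baseline figure is 557, less than the 617 limit; a current Schedule 3 Registration is held). Applying paragraphs (i)–(o): (i) would limit (d) — aggregate throughput is 5,610 units, meeting the 5,420 units threshold — but (j) sets (i) aside: (j) is engaged — Felix is the subject of the report. (k) applies (the record's age is 15 years, meeting the 15 years threshold), but is displaced by (l): (l) operates against (k): a current Provisional Exemption Letter is held. (m) applies (the coverage ratio is 77%, under the 92% limit), but is displaced by (n): (n) operates against (m): a current Schedule 2 Notice is held. (o), which would lift (n), does not operate here — the reportable unit count is 76, not under 72. Exception (d) stands.

No — exception (d) applies; the Garrow Parks Department is not required to disclose the report.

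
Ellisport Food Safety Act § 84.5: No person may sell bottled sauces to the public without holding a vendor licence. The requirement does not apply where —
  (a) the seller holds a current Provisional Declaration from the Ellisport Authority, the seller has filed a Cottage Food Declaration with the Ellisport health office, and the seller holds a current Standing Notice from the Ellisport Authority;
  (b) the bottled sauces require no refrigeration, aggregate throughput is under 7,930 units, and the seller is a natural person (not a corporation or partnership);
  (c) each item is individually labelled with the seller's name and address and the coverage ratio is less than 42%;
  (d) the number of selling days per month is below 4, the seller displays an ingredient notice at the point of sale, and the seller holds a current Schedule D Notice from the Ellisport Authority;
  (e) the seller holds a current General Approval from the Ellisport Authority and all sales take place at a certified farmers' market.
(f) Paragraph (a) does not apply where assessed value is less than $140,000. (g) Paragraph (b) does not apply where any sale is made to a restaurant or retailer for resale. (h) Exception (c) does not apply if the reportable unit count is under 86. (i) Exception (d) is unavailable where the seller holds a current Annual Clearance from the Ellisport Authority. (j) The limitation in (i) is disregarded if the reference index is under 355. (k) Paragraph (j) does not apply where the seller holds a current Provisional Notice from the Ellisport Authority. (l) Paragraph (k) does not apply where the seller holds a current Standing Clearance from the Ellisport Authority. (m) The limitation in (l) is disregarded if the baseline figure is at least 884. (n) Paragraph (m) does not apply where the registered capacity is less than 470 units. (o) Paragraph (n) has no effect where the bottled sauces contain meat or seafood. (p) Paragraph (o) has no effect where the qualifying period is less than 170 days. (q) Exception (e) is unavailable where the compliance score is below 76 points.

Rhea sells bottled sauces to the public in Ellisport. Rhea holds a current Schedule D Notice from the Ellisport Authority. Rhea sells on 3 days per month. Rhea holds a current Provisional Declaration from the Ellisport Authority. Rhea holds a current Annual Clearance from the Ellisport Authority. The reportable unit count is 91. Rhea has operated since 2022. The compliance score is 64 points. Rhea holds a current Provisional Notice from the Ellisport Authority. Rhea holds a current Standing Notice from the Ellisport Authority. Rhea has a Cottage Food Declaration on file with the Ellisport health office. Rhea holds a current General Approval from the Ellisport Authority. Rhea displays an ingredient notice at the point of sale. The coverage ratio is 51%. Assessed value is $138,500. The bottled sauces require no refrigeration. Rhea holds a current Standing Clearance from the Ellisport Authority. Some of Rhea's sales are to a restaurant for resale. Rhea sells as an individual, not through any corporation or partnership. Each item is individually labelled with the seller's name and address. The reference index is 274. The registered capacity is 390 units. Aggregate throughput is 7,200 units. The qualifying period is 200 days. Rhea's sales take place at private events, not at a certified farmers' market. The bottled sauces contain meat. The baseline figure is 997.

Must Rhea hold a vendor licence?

Exception (a): a current Provisional Declaration is held; a Cottage Food Declaration is on file; a current Standing Notice is held — every condition holds. However, paragraph (f) must be considered: (f) is engaged — assessed value is $138,500, less than the $140,000 limit. Exception (a) does not apply.
Exception (b) is satisfied on its face — the bottled sauces are shelf-stable; aggregate throughput is 7,200 units, under the 7,930 units limit; the seller is a natural person. But applying paragraph (g): (g) is engaged — some sales are to a restaurant for resale. (b) is therefore removed.
Exception (c) requires that the coverage ratio is less than 42%; but the coverage ratio is 51%, not less than 42%, so (c) is unavailable.
All of (d)'s requirements are met (the number of selling days per month is 3, below the 4 limit; an ingredient notice is displayed; a current Schedule D Notice is held). However, paragraphs (i)–(p) must be considered: (i) operates against (d): a current Annual Clearance is held. (j) is engaged (the reference index is 274, under the 355 limit), but is overridden by (k): (k) operates against (j): a current Provisional Notice is held. (l) applies (a current Standing Clearance is held), but is set aside by (m): (m) applies — the baseline figure is 997, meeting the 884 threshold. (n) is engaged (the registered capacity is 390 units, less than the 470 units limit), but is displaced by (o): (o) applies — the bottled sauces contain meat. (p), which would lift (o), is not engaged — the qualifying period is 200 days, not less than 170 days. Exception (d) does not apply.
Exception (e) requires that all sales take place at a certified farmers' market; but sales are at private events, not a certified farmers' market, so (e) is unavailable.
Every exception is unavailable, so the rule governs.

Yes — Rhea must hold a vendor licence.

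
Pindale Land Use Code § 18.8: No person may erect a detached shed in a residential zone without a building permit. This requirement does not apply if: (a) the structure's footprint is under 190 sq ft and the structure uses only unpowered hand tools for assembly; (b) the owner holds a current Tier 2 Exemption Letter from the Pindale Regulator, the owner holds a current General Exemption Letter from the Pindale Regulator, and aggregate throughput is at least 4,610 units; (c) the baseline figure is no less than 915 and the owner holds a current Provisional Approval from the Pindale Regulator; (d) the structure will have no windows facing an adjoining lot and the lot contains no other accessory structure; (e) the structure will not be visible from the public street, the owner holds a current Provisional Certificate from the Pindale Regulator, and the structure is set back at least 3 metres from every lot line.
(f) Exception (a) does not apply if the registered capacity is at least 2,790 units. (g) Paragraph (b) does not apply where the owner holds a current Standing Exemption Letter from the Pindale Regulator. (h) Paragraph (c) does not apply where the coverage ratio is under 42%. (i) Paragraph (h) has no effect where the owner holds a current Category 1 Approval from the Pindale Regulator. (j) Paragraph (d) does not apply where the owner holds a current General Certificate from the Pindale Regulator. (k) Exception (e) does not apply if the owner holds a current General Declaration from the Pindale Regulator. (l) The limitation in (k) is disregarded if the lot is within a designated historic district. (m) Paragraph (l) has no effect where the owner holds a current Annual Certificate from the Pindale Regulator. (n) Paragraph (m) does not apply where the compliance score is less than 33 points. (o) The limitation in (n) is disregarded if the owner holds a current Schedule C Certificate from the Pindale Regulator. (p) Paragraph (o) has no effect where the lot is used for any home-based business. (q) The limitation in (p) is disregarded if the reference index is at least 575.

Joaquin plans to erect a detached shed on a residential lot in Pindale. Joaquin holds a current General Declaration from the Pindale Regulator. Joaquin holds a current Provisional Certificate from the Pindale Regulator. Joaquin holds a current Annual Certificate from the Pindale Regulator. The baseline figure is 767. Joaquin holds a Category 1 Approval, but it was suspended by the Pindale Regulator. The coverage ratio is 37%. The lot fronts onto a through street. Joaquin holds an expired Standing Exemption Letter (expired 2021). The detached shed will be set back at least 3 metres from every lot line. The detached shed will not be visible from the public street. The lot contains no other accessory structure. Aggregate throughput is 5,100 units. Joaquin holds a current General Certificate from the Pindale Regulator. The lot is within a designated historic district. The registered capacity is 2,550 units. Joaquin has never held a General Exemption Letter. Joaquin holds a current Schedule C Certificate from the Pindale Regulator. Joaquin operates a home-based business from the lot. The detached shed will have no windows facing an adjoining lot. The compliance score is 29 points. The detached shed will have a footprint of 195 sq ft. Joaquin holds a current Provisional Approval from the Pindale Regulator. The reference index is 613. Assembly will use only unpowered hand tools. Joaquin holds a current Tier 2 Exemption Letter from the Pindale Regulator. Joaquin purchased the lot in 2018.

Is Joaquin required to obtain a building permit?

Yes — Joaquin must obtain a building permit.

Exception (a) requires that the structure's footprint is under 190 sq ft; but the structure's footprint is 195 sq ft, not under 190 sq ft, so (a) is unavailable.
Exception (b) does not apply: no current General Exemption Letter is held.
Exception (c) requires that the baseline figure is no less than 915; but the baseline figure is 767, short of 915, so (c) is unavailable.
All of (d)'s requirements are met (no windows face an adjoining lot; the lot has no other accessory structure). But applying paragraph (j): (j) operates against (d): a current General Certificate is held. (d) is therefore removed.
All of (e)'s requirements are met (the structure will not be visible from the street; a current Provisional Certificate is held; the setback is at least 3 m on every side). Turning to paragraphs (k)–(q): (k) operates against (e): a current General Declaration is held. (l) applies (the lot is in a historic district), but is set aside by (m): (m) operates against (l): a current Annual Certificate is held. (n) would limit (m) — the compliance score is 29 points, less than the 33 points limit — but (o) sets (n) aside: (o) operates against (n): a current Schedule C Certificate is held. (p) is engaged (a home-based business operates on the lot), but yields to (q): (q) operates against (p): the reference index is 613, meeting the 575 threshold. (e) is therefore removed.
Every exception is unavailable, so the rule governs.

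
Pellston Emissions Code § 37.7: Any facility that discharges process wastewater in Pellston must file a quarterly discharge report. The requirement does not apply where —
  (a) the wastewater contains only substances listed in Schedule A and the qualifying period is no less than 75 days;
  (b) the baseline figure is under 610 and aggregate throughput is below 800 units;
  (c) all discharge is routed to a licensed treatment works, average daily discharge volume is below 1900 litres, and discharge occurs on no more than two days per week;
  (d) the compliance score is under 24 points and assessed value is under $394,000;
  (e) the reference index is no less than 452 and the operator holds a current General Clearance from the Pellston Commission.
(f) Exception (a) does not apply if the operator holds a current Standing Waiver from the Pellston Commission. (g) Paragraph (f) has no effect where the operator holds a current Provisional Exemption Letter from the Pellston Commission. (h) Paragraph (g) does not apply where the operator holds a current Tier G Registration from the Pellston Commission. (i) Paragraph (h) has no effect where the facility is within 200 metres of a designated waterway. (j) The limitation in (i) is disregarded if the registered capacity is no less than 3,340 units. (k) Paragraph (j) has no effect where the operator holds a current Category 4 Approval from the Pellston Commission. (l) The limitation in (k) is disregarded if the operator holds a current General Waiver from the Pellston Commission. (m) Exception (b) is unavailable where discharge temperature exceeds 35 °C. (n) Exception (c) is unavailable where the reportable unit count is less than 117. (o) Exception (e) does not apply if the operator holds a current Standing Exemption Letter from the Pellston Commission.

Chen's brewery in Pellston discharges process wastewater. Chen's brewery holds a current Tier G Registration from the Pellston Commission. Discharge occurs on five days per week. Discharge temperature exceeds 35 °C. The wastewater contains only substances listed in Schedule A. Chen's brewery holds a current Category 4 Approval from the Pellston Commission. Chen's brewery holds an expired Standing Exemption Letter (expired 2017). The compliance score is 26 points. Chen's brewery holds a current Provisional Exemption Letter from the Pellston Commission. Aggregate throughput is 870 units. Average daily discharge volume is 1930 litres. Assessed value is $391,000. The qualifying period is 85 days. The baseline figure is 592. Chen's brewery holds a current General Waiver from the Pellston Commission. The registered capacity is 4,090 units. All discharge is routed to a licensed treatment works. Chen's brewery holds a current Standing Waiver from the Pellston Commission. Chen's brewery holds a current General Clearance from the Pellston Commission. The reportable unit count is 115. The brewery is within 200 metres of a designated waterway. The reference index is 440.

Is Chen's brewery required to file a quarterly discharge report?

Exception (a)'s conditions are all satisfied: the wastewater is Schedule-A-only; the qualifying period is 85 days, meeting the 75 days threshold. But: (f) operates against (a): a current Standing Waiver is held. (g) applies (a current Provisional Exemption Letter is held), but is displaced by (h): (h) operates against (g): a current Tier G Registration is held. (i) applies (the brewery is within 200 m of a designated waterway), but is itself disapplied by (j): (j) operates — the registered capacity is 4,090 units, meeting the 3,340 units threshold. (k) would limit (j) — a current Category 4 Approval is held — but (l) sets (k) aside: (l) operates against (k): a current General Waiver is held. (a) is therefore removed.
Exception (b) requires that aggregate throughput is below 800 units; but aggregate throughput is 870 units, not below 800 units, so (b) is unavailable.
Exception (c) requires that average daily discharge volume is below 1900 litres; but average daily discharge volume is 1930 litres, not below 1900 litres, so (c) is unavailable.
Exception (d) fails — the compliance score is 26 points, not under 24 points.
Exception (e) does not apply: the reference index is 440, short of 452.
Every exception is unavailable, so the rule governs.

Yes — Chen's brewery must file a quarterly discharge report.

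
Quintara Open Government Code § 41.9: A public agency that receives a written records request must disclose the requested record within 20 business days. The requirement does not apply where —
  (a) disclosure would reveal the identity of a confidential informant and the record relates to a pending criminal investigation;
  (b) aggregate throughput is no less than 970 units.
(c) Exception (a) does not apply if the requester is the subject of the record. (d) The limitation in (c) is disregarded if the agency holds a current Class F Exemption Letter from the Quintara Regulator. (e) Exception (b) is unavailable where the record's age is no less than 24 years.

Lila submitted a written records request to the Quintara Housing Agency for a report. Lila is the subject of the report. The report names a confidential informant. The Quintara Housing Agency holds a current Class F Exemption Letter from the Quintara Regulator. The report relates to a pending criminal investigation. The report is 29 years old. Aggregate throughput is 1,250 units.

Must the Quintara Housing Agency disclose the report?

No — exception (a) applies; the Quintara Housing Agency is not required to disclose the report.

Exception (a) is satisfied on its face — the report names a confidential informant; the report relates to a pending investigation. Applying paragraphs (c)–(d): (c) would limit (a) — Lila is the subject of the report — but (d) sets (c) aside: (d) operates against (c): a current Class F Exemption Letter is held. So (a) applies.
Exception (b) is satisfied on its face — aggregate throughput is 1,250 units, meeting the 970 units threshold. However, paragraph (e) must be considered: (e) operates against (b): the record's age is 29 years, meeting the 24 years threshold. (b) is therefore removed.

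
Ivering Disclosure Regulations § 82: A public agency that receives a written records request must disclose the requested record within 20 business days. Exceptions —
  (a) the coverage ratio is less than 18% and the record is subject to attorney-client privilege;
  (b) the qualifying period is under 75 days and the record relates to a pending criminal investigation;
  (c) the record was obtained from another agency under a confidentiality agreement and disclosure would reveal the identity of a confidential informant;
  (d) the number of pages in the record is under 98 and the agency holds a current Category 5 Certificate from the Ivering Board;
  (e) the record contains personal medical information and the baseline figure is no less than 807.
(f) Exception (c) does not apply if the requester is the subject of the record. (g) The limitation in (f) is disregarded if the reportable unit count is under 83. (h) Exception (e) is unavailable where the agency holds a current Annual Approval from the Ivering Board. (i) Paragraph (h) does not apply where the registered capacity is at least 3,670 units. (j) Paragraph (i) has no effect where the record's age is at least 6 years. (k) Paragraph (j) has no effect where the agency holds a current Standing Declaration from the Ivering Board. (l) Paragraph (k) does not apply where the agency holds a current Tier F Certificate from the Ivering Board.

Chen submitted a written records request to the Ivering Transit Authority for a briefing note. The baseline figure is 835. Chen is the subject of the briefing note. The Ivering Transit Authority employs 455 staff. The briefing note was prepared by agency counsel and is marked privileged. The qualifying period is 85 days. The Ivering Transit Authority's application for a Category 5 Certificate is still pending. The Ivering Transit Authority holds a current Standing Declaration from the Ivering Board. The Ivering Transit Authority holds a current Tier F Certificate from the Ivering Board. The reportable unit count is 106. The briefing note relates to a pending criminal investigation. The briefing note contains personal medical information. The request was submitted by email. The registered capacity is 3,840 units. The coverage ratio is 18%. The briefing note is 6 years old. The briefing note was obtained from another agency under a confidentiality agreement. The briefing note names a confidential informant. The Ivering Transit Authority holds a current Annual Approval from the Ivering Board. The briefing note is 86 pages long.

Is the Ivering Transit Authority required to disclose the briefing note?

Yes — the Ivering Transit Authority must disclose the briefing note.

Exception (a) fails — the coverage ratio is 18%, not less than 18%.
Exception (b) does not apply: the qualifying period is 85 days, not under 75 days.
Exception (c)'s conditions are all satisfied: the briefing note was obtained under a confidentiality agreement; the briefing note names a confidential informant. But applying paragraphs (f)–(g): (f) operates against (c): Chen is the subject of the briefing note. (g) does not operate here (the reportable unit count is 106, not under 83), so (f) stands. (c) is therefore removed.
Exception (d) fails — no current Category 5 Certificate is held.
Exception (e)'s conditions are all satisfied: the briefing note contains personal medical information; the baseline figure is 835, meeting the 807 threshold. However, paragraphs (h)–(l) must be considered: (h) operates against (e): a current Annual Approval is held. (i) would limit (h) — the registered capacity is 3,840 units, meeting the 3,670 units threshold — but (j) sets (i) aside: (j) operates against (i): the record's age is 6 years, meeting the 6 years threshold. (k) operates (a current Standing Declaration is held), but is displaced by (l): (l) operates against (k): a current Tier F Certificate is held. Exception (e) does not apply.
Every exception is unavailable, so the rule governs.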